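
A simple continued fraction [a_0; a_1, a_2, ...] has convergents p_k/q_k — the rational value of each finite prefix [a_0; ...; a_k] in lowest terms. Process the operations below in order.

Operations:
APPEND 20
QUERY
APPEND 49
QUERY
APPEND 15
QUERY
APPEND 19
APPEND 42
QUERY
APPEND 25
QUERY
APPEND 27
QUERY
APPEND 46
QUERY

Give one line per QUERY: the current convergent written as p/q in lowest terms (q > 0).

APPEND 20: p_0 = 20·1 + 0 = 20, q_0 = 20·0 + 1 = 1 → 20/1
APPEND 49: p_1 = 49·20 + 1 = 981, q_1 = 49·1 + 0 = 49 → 981/49
APPEND 15: p_2 = 15·981 + 20 = 14735, q_2 = 15·49 + 1 = 736 → 14735/736
APPEND 19: p_3 = 19·14735 + 981 = 280946, q_3 = 19·736 + 49 = 14033 → 280946/14033
APPEND 42: p_4 = 42·280946 + 14735 = 11814467, q_4 = 42·14033 + 736 = 590122 → 11814467/590122
APPEND 25: p_5 = 25·11814467 + 280946 = 295642621, q_5 = 25·590122 + 14033 = 14767083 → 295642621/14767083
APPEND 27: p_6 = 27·295642621 + 11814467 = 7994165234, q_6 = 27·14767083 + 590122 = 399301363 → 7994165234/399301363
APPEND 46: p_7 = 46·7994165234 + 295642621 = 368027243385, q_7 = 46·399301363 + 14767083 = 18382629781 → 368027243385/18382629781

20/1
981/49
14735/736
11814467/590122
295642621/14767083
7994165234/399301363
368027243385/18382629781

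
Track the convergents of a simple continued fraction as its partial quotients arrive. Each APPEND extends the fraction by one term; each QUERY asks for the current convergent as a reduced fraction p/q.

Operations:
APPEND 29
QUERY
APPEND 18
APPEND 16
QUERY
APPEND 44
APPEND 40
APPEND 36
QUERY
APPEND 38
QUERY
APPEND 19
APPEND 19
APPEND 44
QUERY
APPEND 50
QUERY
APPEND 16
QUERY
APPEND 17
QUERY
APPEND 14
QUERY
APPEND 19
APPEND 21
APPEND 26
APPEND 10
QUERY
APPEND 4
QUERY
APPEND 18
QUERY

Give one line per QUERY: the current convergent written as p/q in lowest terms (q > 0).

APPEND 29: p_0 = 29·1 + 0 = 29, q_0 = 29·0 + 1 = 1 → 29/1
APPEND 18: p_1 = 18·29 + 1 = 523, q_1 = 18·1 + 0 = 18 → 523/18
APPEND 16: p_2 = 16·523 + 29 = 8397, q_2 = 16·18 + 1 = 289 → 8397/289
APPEND 44: p_3 = 44·8397 + 523 = 369991, q_3 = 44·289 + 18 = 12734 → 369991/12734
APPEND 40: p_4 = 40·369991 + 8397 = 14808037, q_4 = 40·12734 + 289 = 509649 → 14808037/509649
APPEND 36: p_5 = 36·14808037 + 369991 = 533459323, q_5 = 36·509649 + 12734 = 18360098 → 533459323/18360098
APPEND 38: p_6 = 38·533459323 + 14808037 = 20286262311, q_6 = 38·18360098 + 509649 = 698193373 → 20286262311/698193373
APPEND 19: p_7 = 19·20286262311 + 533459323 = 385972443232, q_7 = 19·698193373 + 18360098 = 13284034185 → 385972443232/13284034185
APPEND 19: p_8 = 19·385972443232 + 20286262311 = 7353762683719, q_8 = 19·13284034185 + 698193373 = 253094842888 → 7353762683719/253094842888
APPEND 44: p_9 = 44·7353762683719 + 385972443232 = 323951530526868, q_9 = 44·253094842888 + 13284034185 = 11149457121257 → 323951530526868/11149457121257
APPEND 50: p_10 = 50·323951530526868 + 7353762683719 = 16204930289027119, q_10 = 50·11149457121257 + 253094842888 = 557725950905738 → 16204930289027119/557725950905738
APPEND 16: p_11 = 16·16204930289027119 + 323951530526868 = 259602836154960772, q_11 = 16·557725950905738 + 11149457121257 = 8934764671613065 → 259602836154960772/8934764671613065
APPEND 17: p_12 = 17·259602836154960772 + 16204930289027119 = 4429453144923360243, q_12 = 17·8934764671613065 + 557725950905738 = 152448725368327843 → 4429453144923360243/152448725368327843
APPEND 14: p_13 = 14·4429453144923360243 + 259602836154960772 = 62271946865082004174, q_13 = 14·152448725368327843 + 8934764671613065 = 2143216919828202867 → 62271946865082004174/2143216919828202867
APPEND 19: p_14 = 19·62271946865082004174 + 4429453144923360243 = 1187596443581481439549, q_14 = 19·2143216919828202867 + 152448725368327843 = 40873570202104182316 → 1187596443581481439549/40873570202104182316
APPEND 21: p_15 = 21·1187596443581481439549 + 62271946865082004174 = 25001797262076192234703, q_15 = 21·40873570202104182316 + 2143216919828202867 = 860488191164016031503 → 25001797262076192234703/860488191164016031503
APPEND 26: p_16 = 26·25001797262076192234703 + 1187596443581481439549 = 651234325257562479541827, q_16 = 26·860488191164016031503 + 40873570202104182316 = 22413566540466521001394 → 651234325257562479541827/22413566540466521001394
APPEND 10: p_17 = 10·651234325257562479541827 + 25001797262076192234703 = 6537345049837700987652973, q_17 = 10·22413566540466521001394 + 860488191164016031503 = 224996153595829226045443 → 6537345049837700987652973/224996153595829226045443
APPEND 4: p_18 = 4·6537345049837700987652973 + 651234325257562479541827 = 26800614524608366430153719, q_18 = 4·224996153595829226045443 + 22413566540466521001394 = 922398180923783425183166 → 26800614524608366430153719/922398180923783425183166
APPEND 18: p_19 = 18·26800614524608366430153719 + 6537345049837700987652973 = 488948406492788296730419915, q_19 = 18·922398180923783425183166 + 224996153595829226045443 = 16828163410223930879342431 → 488948406492788296730419915/16828163410223930879342431

29/1
8397/289
533459323/18360098
20286262311/698193373
323951530526868/11149457121257
16204930289027119/557725950905738
259602836154960772/8934764671613065
4429453144923360243/152448725368327843
62271946865082004174/2143216919828202867
6537345049837700987652973/224996153595829226045443
26800614524608366430153719/922398180923783425183166
488948406492788296730419915/16828163410223930879342431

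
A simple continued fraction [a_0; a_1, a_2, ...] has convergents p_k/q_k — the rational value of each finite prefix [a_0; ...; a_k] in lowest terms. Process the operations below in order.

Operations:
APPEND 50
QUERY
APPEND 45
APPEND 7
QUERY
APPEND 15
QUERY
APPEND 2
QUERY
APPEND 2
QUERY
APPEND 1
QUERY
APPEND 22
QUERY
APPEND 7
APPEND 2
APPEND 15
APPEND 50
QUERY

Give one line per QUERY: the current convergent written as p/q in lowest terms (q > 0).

50/1
15807/316
239356/4785
494519/9886
1228394/24557
1722913/34443
39132480/782303
457197716176/9139904881

APPEND 50: p_0 = 50·1 + 0 = 50, q_0 = 50·0 + 1 = 1 → 50/1
APPEND 45: p_1 = 45·50 + 1 = 2251, q_1 = 45·1 + 0 = 45 → 2251/45
APPEND 7: p_2 = 7·2251 + 50 = 15807, q_2 = 7·45 + 1 = 316 → 15807/316
APPEND 15: p_3 = 15·15807 + 2251 = 239356, q_3 = 15·316 + 45 = 4785 → 239356/4785
APPEND 2: p_4 = 2·239356 + 15807 = 494519, q_4 = 2·4785 + 316 = 9886 → 494519/9886
APPEND 2: p_5 = 2·494519 + 239356 = 1228394, q_5 = 2·9886 + 4785 = 24557 → 1228394/24557
APPEND 1: p_6 = 1·1228394 + 494519 = 1722913, q_6 = 1·24557 + 9886 = 34443 → 1722913/34443
APPEND 22: p_7 = 22·1722913 + 1228394 = 39132480, q_7 = 22·34443 + 24557 = 782303 → 39132480/782303
APPEND 7: p_8 = 7·39132480 + 1722913 = 275650273, q_8 = 7·782303 + 34443 = 5510564 → 275650273/5510564
APPEND 2: p_9 = 2·275650273 + 39132480 = 590433026, q_9 = 2·5510564 + 782303 = 11803431 → 590433026/11803431
APPEND 15: p_10 = 15·590433026 + 275650273 = 9132145663, q_10 = 15·11803431 + 5510564 = 182562029 → 9132145663/182562029
APPEND 50: p_11 = 50·9132145663 + 590433026 = 457197716176, q_11 = 50·182562029 + 11803431 = 9139904881 → 457197716176/9139904881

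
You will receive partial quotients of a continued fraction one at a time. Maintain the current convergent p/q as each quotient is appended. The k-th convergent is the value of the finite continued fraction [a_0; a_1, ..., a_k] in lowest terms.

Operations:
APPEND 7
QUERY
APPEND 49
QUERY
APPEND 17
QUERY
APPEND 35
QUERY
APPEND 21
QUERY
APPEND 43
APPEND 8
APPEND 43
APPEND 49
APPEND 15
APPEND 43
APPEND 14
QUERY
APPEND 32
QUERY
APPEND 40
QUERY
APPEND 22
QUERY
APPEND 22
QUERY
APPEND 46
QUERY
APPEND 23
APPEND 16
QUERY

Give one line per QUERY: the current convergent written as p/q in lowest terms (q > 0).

7/1
344/49
5855/834
205269/29239
4316504/614853
28590808971934486/4072542193594789
916944706235536173/130611764396148643
36706379058393381406/5228543118039540509
808457283990889927105/115158560361266039841
17822766626857971777716/2538716871065892417011
820655722119457591702041/116896134629392317222347
303107125728109578886496585/43175293148182819333718219

APPEND 7: p_0 = 7·1 + 0 = 7, q_0 = 7·0 + 1 = 1 → 7/1
APPEND 49: p_1 = 49·7 + 1 = 344, q_1 = 49·1 + 0 = 49 → 344/49
APPEND 17: p_2 = 17·344 + 7 = 5855, q_2 = 17·49 + 1 = 834 → 5855/834
APPEND 35: p_3 = 35·5855 + 344 = 205269, q_3 = 35·834 + 49 = 29239 → 205269/29239
APPEND 21: p_4 = 21·205269 + 5855 = 4316504, q_4 = 21·29239 + 834 = 614853 → 4316504/614853
APPEND 43: p_5 = 43·4316504 + 205269 = 185814941, q_5 = 43·614853 + 29239 = 26467918 → 185814941/26467918
APPEND 8: p_6 = 8·185814941 + 4316504 = 1490836032, q_6 = 8·26467918 + 614853 = 212358197 → 1490836032/212358197
APPEND 43: p_7 = 43·1490836032 + 185814941 = 64291764317, q_7 = 43·212358197 + 26467918 = 9157870389 → 64291764317/9157870389
APPEND 49: p_8 = 49·64291764317 + 1490836032 = 3151787287565, q_8 = 49·9157870389 + 212358197 = 448948007258 → 3151787287565/448948007258
APPEND 15: p_9 = 15·3151787287565 + 64291764317 = 47341101077792, q_9 = 15·448948007258 + 9157870389 = 6743377979259 → 47341101077792/6743377979259
APPEND 43: p_10 = 43·47341101077792 + 3151787287565 = 2038819133632621, q_10 = 43·6743377979259 + 448948007258 = 290414201115395 → 2038819133632621/290414201115395
APPEND 14: p_11 = 14·2038819133632621 + 47341101077792 = 28590808971934486, q_11 = 14·290414201115395 + 6743377979259 = 4072542193594789 → 28590808971934486/4072542193594789
APPEND 32: p_12 = 32·28590808971934486 + 2038819133632621 = 916944706235536173, q_12 = 32·4072542193594789 + 290414201115395 = 130611764396148643 → 916944706235536173/130611764396148643
APPEND 40: p_13 = 40·916944706235536173 + 28590808971934486 = 36706379058393381406, q_13 = 40·130611764396148643 + 4072542193594789 = 5228543118039540509 → 36706379058393381406/5228543118039540509
APPEND 22: p_14 = 22·36706379058393381406 + 916944706235536173 = 808457283990889927105, q_14 = 22·5228543118039540509 + 130611764396148643 = 115158560361266039841 → 808457283990889927105/115158560361266039841
APPEND 22: p_15 = 22·808457283990889927105 + 36706379058393381406 = 17822766626857971777716, q_15 = 22·115158560361266039841 + 5228543118039540509 = 2538716871065892417011 → 17822766626857971777716/2538716871065892417011
APPEND 46: p_16 = 46·17822766626857971777716 + 808457283990889927105 = 820655722119457591702041, q_16 = 46·2538716871065892417011 + 115158560361266039841 = 116896134629392317222347 → 820655722119457591702041/116896134629392317222347
APPEND 23: p_17 = 23·820655722119457591702041 + 17822766626857971777716 = 18892904375374382580924659, q_17 = 23·116896134629392317222347 + 2538716871065892417011 = 2691149813347089188530992 → 18892904375374382580924659/2691149813347089188530992
APPEND 16: p_18 = 16·18892904375374382580924659 + 820655722119457591702041 = 303107125728109578886496585, q_18 = 16·2691149813347089188530992 + 116896134629392317222347 = 43175293148182819333718219 → 303107125728109578886496585/43175293148182819333718219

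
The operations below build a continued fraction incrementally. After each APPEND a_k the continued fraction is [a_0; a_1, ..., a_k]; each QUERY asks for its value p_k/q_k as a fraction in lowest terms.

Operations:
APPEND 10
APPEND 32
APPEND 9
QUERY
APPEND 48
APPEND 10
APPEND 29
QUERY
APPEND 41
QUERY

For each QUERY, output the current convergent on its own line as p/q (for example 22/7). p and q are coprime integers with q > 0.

2899/289
40670714/4054445
1668896903/166371574

APPEND 10: p_0 = 10·1 + 0 = 10, q_0 = 10·0 + 1 = 1 → 10/1
APPEND 32: p_1 = 32·10 + 1 = 321, q_1 = 32·1 + 0 = 32 → 321/32
APPEND 9: p_2 = 9·321 + 10 = 2899, q_2 = 9·32 + 1 = 289 → 2899/289
APPEND 48: p_3 = 48·2899 + 321 = 139473, q_3 = 48·289 + 32 = 13904 → 139473/13904
APPEND 10: p_4 = 10·139473 + 2899 = 1397629, q_4 = 10·13904 + 289 = 139329 → 1397629/139329
APPEND 29: p_5 = 29·1397629 + 139473 = 40670714, q_5 = 29·139329 + 13904 = 4054445 → 40670714/4054445
APPEND 41: p_6 = 41·40670714 + 1397629 = 1668896903, q_6 = 41·4054445 + 139329 = 166371574 → 1668896903/166371574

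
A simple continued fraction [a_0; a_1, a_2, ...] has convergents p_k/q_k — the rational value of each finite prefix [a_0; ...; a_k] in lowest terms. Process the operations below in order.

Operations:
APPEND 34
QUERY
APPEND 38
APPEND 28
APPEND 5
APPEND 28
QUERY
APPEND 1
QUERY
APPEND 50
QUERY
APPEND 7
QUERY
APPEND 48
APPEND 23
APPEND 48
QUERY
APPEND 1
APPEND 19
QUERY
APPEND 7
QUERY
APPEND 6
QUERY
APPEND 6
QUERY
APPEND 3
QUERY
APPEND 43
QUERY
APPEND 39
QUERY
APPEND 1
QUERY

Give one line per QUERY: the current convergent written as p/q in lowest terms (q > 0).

34/1
5145762/151229
5328245/156592
271558012/7980829
1906234329/56022395
101498239661212/2982935721805
2070104853812839/60838392241398
14594344851118906/428913769717133
89636173960526275/2634321010544196
552411388614276556/16234839832982309
1746870339803355943/51338840509491123
75667836000158582105/2223804981741100598
2952792474345988058038/86779733128412414445
3028460310346146640143/89003538110153515043

APPEND 34: p_0 = 34·1 + 0 = 34, q_0 = 34·0 + 1 = 1 → 34/1
APPEND 38: p_1 = 38·34 + 1 = 1293, q_1 = 38·1 + 0 = 38 → 1293/38
APPEND 28: p_2 = 28·1293 + 34 = 36238, q_2 = 28·38 + 1 = 1065 → 36238/1065
APPEND 5: p_3 = 5·36238 + 1293 = 182483, q_3 = 5·1065 + 38 = 5363 → 182483/5363
APPEND 28: p_4 = 28·182483 + 36238 = 5145762, q_4 = 28·5363 + 1065 = 151229 → 5145762/151229
APPEND 1: p_5 = 1·5145762 + 182483 = 5328245, q_5 = 1·151229 + 5363 = 156592 → 5328245/156592
APPEND 50: p_6 = 50·5328245 + 5145762 = 271558012, q_6 = 50·156592 + 151229 = 7980829 → 271558012/7980829
APPEND 7: p_7 = 7·271558012 + 5328245 = 1906234329, q_7 = 7·7980829 + 156592 = 56022395 → 1906234329/56022395
APPEND 48: p_8 = 48·1906234329 + 271558012 = 91770805804, q_8 = 48·56022395 + 7980829 = 2697055789 → 91770805804/2697055789
APPEND 23: p_9 = 23·91770805804 + 1906234329 = 2112634767821, q_9 = 23·2697055789 + 56022395 = 62088305542 → 2112634767821/62088305542
APPEND 48: p_10 = 48·2112634767821 + 91770805804 = 101498239661212, q_10 = 48·62088305542 + 2697055789 = 2982935721805 → 101498239661212/2982935721805
APPEND 1: p_11 = 1·101498239661212 + 2112634767821 = 103610874429033, q_11 = 1·2982935721805 + 62088305542 = 3045024027347 → 103610874429033/3045024027347
APPEND 19: p_12 = 19·103610874429033 + 101498239661212 = 2070104853812839, q_12 = 19·3045024027347 + 2982935721805 = 60838392241398 → 2070104853812839/60838392241398
APPEND 7: p_13 = 7·2070104853812839 + 103610874429033 = 14594344851118906, q_13 = 7·60838392241398 + 3045024027347 = 428913769717133 → 14594344851118906/428913769717133
APPEND 6: p_14 = 6·14594344851118906 + 2070104853812839 = 89636173960526275, q_14 = 6·428913769717133 + 60838392241398 = 2634321010544196 → 89636173960526275/2634321010544196
APPEND 6: p_15 = 6·89636173960526275 + 14594344851118906 = 552411388614276556, q_15 = 6·2634321010544196 + 428913769717133 = 16234839832982309 → 552411388614276556/16234839832982309
APPEND 3: p_16 = 3·552411388614276556 + 89636173960526275 = 1746870339803355943, q_16 = 3·16234839832982309 + 2634321010544196 = 51338840509491123 → 1746870339803355943/51338840509491123
APPEND 43: p_17 = 43·1746870339803355943 + 552411388614276556 = 75667836000158582105, q_17 = 43·51338840509491123 + 16234839832982309 = 2223804981741100598 → 75667836000158582105/2223804981741100598
APPEND 39: p_18 = 39·75667836000158582105 + 1746870339803355943 = 2952792474345988058038, q_18 = 39·2223804981741100598 + 51338840509491123 = 86779733128412414445 → 2952792474345988058038/86779733128412414445
APPEND 1: p_19 = 1·2952792474345988058038 + 75667836000158582105 = 3028460310346146640143, q_19 = 1·86779733128412414445 + 2223804981741100598 = 89003538110153515043 → 3028460310346146640143/89003538110153515043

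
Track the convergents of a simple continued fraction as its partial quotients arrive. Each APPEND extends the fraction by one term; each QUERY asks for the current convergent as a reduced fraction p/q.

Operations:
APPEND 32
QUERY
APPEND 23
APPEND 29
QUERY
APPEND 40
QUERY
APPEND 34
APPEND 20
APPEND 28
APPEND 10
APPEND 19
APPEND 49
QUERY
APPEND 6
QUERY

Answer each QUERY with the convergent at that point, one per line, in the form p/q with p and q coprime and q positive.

APPEND 32: p_0 = 32·1 + 0 = 32, q_0 = 32·0 + 1 = 1 → 32/1
APPEND 23: p_1 = 23·32 + 1 = 737, q_1 = 23·1 + 0 = 23 → 737/23
APPEND 29: p_2 = 29·737 + 32 = 21405, q_2 = 29·23 + 1 = 668 → 21405/668
APPEND 40: p_3 = 40·21405 + 737 = 856937, q_3 = 40·668 + 23 = 26743 → 856937/26743
APPEND 34: p_4 = 34·856937 + 21405 = 29157263, q_4 = 34·26743 + 668 = 909930 → 29157263/909930
APPEND 20: p_5 = 20·29157263 + 856937 = 584002197, q_5 = 20·909930 + 26743 = 18225343 → 584002197/18225343
APPEND 28: p_6 = 28·584002197 + 29157263 = 16381218779, q_6 = 28·18225343 + 909930 = 511219534 → 16381218779/511219534
APPEND 10: p_7 = 10·16381218779 + 584002197 = 164396189987, q_7 = 10·511219534 + 18225343 = 5130420683 → 164396189987/5130420683
APPEND 19: p_8 = 19·164396189987 + 16381218779 = 3139908828532, q_8 = 19·5130420683 + 511219534 = 97989212511 → 3139908828532/97989212511
APPEND 49: p_9 = 49·3139908828532 + 164396189987 = 154019928788055, q_9 = 49·97989212511 + 5130420683 = 4806601833722 → 154019928788055/4806601833722
APPEND 6: p_10 = 6·154019928788055 + 3139908828532 = 927259481556862, q_10 = 6·4806601833722 + 97989212511 = 28937600214843 → 927259481556862/28937600214843

32/1
21405/668
856937/26743
154019928788055/4806601833722
927259481556862/28937600214843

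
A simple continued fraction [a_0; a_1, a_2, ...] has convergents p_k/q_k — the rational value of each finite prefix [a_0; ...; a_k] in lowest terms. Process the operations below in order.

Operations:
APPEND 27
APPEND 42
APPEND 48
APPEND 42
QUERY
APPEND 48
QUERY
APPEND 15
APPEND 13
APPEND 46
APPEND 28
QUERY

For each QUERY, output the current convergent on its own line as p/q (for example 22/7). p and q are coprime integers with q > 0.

APPEND 27: p_0 = 27·1 + 0 = 27, q_0 = 27·0 + 1 = 1 → 27/1
APPEND 42: p_1 = 42·27 + 1 = 1135, q_1 = 42·1 + 0 = 42 → 1135/42
APPEND 48: p_2 = 48·1135 + 27 = 54507, q_2 = 48·42 + 1 = 2017 → 54507/2017
APPEND 42: p_3 = 42·54507 + 1135 = 2290429, q_3 = 42·2017 + 42 = 84756 → 2290429/84756
APPEND 48: p_4 = 48·2290429 + 54507 = 109995099, q_4 = 48·84756 + 2017 = 4070305 → 109995099/4070305
APPEND 15: p_5 = 15·109995099 + 2290429 = 1652216914, q_5 = 15·4070305 + 84756 = 61139331 → 1652216914/61139331
APPEND 13: p_6 = 13·1652216914 + 109995099 = 21588814981, q_6 = 13·61139331 + 4070305 = 798881608 → 21588814981/798881608
APPEND 46: p_7 = 46·21588814981 + 1652216914 = 994737706040, q_7 = 46·798881608 + 61139331 = 36809693299 → 994737706040/36809693299
APPEND 28: p_8 = 28·994737706040 + 21588814981 = 27874244584101, q_8 = 28·36809693299 + 798881608 = 1031470293980 → 27874244584101/1031470293980

2290429/84756
109995099/4070305
27874244584101/1031470293980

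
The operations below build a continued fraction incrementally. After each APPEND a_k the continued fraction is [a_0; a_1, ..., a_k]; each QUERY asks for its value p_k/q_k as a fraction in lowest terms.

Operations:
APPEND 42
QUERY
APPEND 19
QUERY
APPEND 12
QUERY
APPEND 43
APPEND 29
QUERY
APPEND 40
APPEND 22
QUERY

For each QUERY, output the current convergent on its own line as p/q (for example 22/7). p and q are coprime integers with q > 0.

42/1
799/19
9630/229
12041411/286343
10617610649/252485235

APPEND 42: p_0 = 42·1 + 0 = 42, q_0 = 42·0 + 1 = 1 → 42/1
APPEND 19: p_1 = 19·42 + 1 = 799, q_1 = 19·1 + 0 = 19 → 799/19
APPEND 12: p_2 = 12·799 + 42 = 9630, q_2 = 12·19 + 1 = 229 → 9630/229
APPEND 43: p_3 = 43·9630 + 799 = 414889, q_3 = 43·229 + 19 = 9866 → 414889/9866
APPEND 29: p_4 = 29·414889 + 9630 = 12041411, q_4 = 29·9866 + 229 = 286343 → 12041411/286343
APPEND 40: p_5 = 40·12041411 + 414889 = 482071329, q_5 = 40·286343 + 9866 = 11463586 → 482071329/11463586
APPEND 22: p_6 = 22·482071329 + 12041411 = 10617610649, q_6 = 22·11463586 + 286343 = 252485235 → 10617610649/252485235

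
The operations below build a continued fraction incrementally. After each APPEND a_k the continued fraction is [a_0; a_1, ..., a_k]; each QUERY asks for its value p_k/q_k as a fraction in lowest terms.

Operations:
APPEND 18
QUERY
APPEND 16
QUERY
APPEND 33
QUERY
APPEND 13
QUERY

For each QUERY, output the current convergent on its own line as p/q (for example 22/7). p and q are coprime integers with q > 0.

18/1
289/16
9555/529
124504/6893

APPEND 18: p_0 = 18·1 + 0 = 18, q_0 = 18·0 + 1 = 1 → 18/1
APPEND 16: p_1 = 16·18 + 1 = 289, q_1 = 16·1 + 0 = 16 → 289/16
APPEND 33: p_2 = 33·289 + 18 = 9555, q_2 = 33·16 + 1 = 529 → 9555/529
APPEND 13: p_3 = 13·9555 + 289 = 124504, q_3 = 13·529 + 16 = 6893 → 124504/6893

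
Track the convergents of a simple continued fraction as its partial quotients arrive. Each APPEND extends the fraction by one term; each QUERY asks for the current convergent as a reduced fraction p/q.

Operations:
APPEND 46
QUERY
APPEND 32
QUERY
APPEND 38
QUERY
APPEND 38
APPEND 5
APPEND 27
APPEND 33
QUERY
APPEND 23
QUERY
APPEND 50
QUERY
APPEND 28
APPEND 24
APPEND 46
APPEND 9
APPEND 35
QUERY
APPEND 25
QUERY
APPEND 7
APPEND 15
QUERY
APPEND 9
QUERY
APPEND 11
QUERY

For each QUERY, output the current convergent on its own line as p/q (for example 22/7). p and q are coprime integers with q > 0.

APPEND 46: p_0 = 46·1 + 0 = 46, q_0 = 46·0 + 1 = 1 → 46/1
APPEND 32: p_1 = 32·46 + 1 = 1473, q_1 = 32·1 + 0 = 32 → 1473/32
APPEND 38: p_2 = 38·1473 + 46 = 56020, q_2 = 38·32 + 1 = 1217 → 56020/1217
APPEND 38: p_3 = 38·56020 + 1473 = 2130233, q_3 = 38·1217 + 32 = 46278 → 2130233/46278
APPEND 5: p_4 = 5·2130233 + 56020 = 10707185, q_4 = 5·46278 + 1217 = 232607 → 10707185/232607
APPEND 27: p_5 = 27·10707185 + 2130233 = 291224228, q_5 = 27·232607 + 46278 = 6326667 → 291224228/6326667
APPEND 33: p_6 = 33·291224228 + 10707185 = 9621106709, q_6 = 33·6326667 + 232607 = 209012618 → 9621106709/209012618
APPEND 23: p_7 = 23·9621106709 + 291224228 = 221576678535, q_7 = 23·209012618 + 6326667 = 4813616881 → 221576678535/4813616881
APPEND 50: p_8 = 50·221576678535 + 9621106709 = 11088455033459, q_8 = 50·4813616881 + 209012618 = 240889856668 → 11088455033459/240889856668
APPEND 28: p_9 = 28·11088455033459 + 221576678535 = 310698317615387, q_9 = 28·240889856668 + 4813616881 = 6749729603585 → 310698317615387/6749729603585
APPEND 24: p_10 = 24·310698317615387 + 11088455033459 = 7467848077802747, q_10 = 24·6749729603585 + 240889856668 = 162234400342708 → 7467848077802747/162234400342708
APPEND 46: p_11 = 46·7467848077802747 + 310698317615387 = 343831709896541749, q_11 = 46·162234400342708 + 6749729603585 = 7469532145368153 → 343831709896541749/7469532145368153
APPEND 9: p_12 = 9·343831709896541749 + 7467848077802747 = 3101953237146678488, q_12 = 9·7469532145368153 + 162234400342708 = 67388023708656085 → 3101953237146678488/67388023708656085
APPEND 35: p_13 = 35·3101953237146678488 + 343831709896541749 = 108912195010030288829, q_13 = 35·67388023708656085 + 7469532145368153 = 2366050361948331128 → 108912195010030288829/2366050361948331128
APPEND 25: p_14 = 25·108912195010030288829 + 3101953237146678488 = 2725906828487903899213, q_14 = 25·2366050361948331128 + 67388023708656085 = 59218647072416934285 → 2725906828487903899213/59218647072416934285
APPEND 7: p_15 = 7·2725906828487903899213 + 108912195010030288829 = 19190259994425357583320, q_15 = 7·59218647072416934285 + 2366050361948331128 = 416896579868866871123 → 19190259994425357583320/416896579868866871123
APPEND 15: p_16 = 15·19190259994425357583320 + 2725906828487903899213 = 290579806744868267649013, q_16 = 15·416896579868866871123 + 59218647072416934285 = 6312667345105420001130 → 290579806744868267649013/6312667345105420001130
APPEND 9: p_17 = 9·290579806744868267649013 + 19190259994425357583320 = 2634408520698239766424437, q_17 = 9·6312667345105420001130 + 416896579868866871123 = 57230902685817646881293 → 2634408520698239766424437/57230902685817646881293
APPEND 11: p_18 = 11·2634408520698239766424437 + 290579806744868267649013 = 29269073534425505698317820, q_18 = 11·57230902685817646881293 + 6312667345105420001130 = 635852596889099535695353 → 29269073534425505698317820/635852596889099535695353

46/1
1473/32
56020/1217
9621106709/209012618
221576678535/4813616881
11088455033459/240889856668
108912195010030288829/2366050361948331128
2725906828487903899213/59218647072416934285
290579806744868267649013/6312667345105420001130
2634408520698239766424437/57230902685817646881293
29269073534425505698317820/635852596889099535695353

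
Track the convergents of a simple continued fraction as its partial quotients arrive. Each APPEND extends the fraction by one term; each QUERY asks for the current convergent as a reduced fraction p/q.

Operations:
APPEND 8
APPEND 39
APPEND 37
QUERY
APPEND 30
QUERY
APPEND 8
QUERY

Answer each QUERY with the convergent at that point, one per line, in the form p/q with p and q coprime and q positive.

APPEND 8: p_0 = 8·1 + 0 = 8, q_0 = 8·0 + 1 = 1 → 8/1
APPEND 39: p_1 = 39·8 + 1 = 313, q_1 = 39·1 + 0 = 39 → 313/39
APPEND 37: p_2 = 37·313 + 8 = 11589, q_2 = 37·39 + 1 = 1444 → 11589/1444
APPEND 30: p_3 = 30·11589 + 313 = 347983, q_3 = 30·1444 + 39 = 43359 → 347983/43359
APPEND 8: p_4 = 8·347983 + 11589 = 2795453, q_4 = 8·43359 + 1444 = 348316 → 2795453/348316

11589/1444
347983/43359
2795453/348316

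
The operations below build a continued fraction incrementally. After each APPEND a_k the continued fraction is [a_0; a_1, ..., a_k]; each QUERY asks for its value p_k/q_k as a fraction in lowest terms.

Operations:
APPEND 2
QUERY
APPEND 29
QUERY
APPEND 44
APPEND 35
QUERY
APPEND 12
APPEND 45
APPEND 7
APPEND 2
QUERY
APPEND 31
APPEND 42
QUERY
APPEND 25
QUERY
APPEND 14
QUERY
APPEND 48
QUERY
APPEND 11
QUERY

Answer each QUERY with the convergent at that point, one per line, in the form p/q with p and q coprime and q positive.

APPEND 2: p_0 = 2·1 + 0 = 2, q_0 = 2·0 + 1 = 1 → 2/1
APPEND 29: p_1 = 29·2 + 1 = 59, q_1 = 29·1 + 0 = 29 → 59/29
APPEND 44: p_2 = 44·59 + 2 = 2598, q_2 = 44·29 + 1 = 1277 → 2598/1277
APPEND 35: p_3 = 35·2598 + 59 = 90989, q_3 = 35·1277 + 29 = 44724 → 90989/44724
APPEND 12: p_4 = 12·90989 + 2598 = 1094466, q_4 = 12·44724 + 1277 = 537965 → 1094466/537965
APPEND 45: p_5 = 45·1094466 + 90989 = 49341959, q_5 = 45·537965 + 44724 = 24253149 → 49341959/24253149
APPEND 7: p_6 = 7·49341959 + 1094466 = 346488179, q_6 = 7·24253149 + 537965 = 170310008 → 346488179/170310008
APPEND 2: p_7 = 2·346488179 + 49341959 = 742318317, q_7 = 2·170310008 + 24253149 = 364873165 → 742318317/364873165
APPEND 31: p_8 = 31·742318317 + 346488179 = 23358356006, q_8 = 31·364873165 + 170310008 = 11481378123 → 23358356006/11481378123
APPEND 42: p_9 = 42·23358356006 + 742318317 = 981793270569, q_9 = 42·11481378123 + 364873165 = 482582754331 → 981793270569/482582754331
APPEND 25: p_10 = 25·981793270569 + 23358356006 = 24568190120231, q_10 = 25·482582754331 + 11481378123 = 12076050236398 → 24568190120231/12076050236398
APPEND 14: p_11 = 14·24568190120231 + 981793270569 = 344936454953803, q_11 = 14·12076050236398 + 482582754331 = 169547286063903 → 344936454953803/169547286063903
APPEND 48: p_12 = 48·344936454953803 + 24568190120231 = 16581518027902775, q_12 = 48·169547286063903 + 12076050236398 = 8150345781303742 → 16581518027902775/8150345781303742
APPEND 11: p_13 = 11·16581518027902775 + 344936454953803 = 182741634761884328, q_13 = 11·8150345781303742 + 169547286063903 = 89823350880405065 → 182741634761884328/89823350880405065

2/1
59/29
90989/44724
742318317/364873165
981793270569/482582754331
24568190120231/12076050236398
344936454953803/169547286063903
16581518027902775/8150345781303742
182741634761884328/89823350880405065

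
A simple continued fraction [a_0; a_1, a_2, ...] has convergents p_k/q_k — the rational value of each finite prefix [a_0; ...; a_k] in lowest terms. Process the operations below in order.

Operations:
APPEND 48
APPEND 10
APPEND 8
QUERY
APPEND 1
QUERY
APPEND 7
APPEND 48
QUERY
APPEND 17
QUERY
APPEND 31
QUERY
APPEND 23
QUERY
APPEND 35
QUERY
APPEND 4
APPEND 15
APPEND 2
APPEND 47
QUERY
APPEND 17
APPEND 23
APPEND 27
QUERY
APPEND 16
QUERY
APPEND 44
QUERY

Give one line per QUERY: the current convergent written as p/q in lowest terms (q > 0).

APPEND 48: p_0 = 48·1 + 0 = 48, q_0 = 48·0 + 1 = 1 → 48/1
APPEND 10: p_1 = 10·48 + 1 = 481, q_1 = 10·1 + 0 = 10 → 481/10
APPEND 8: p_2 = 8·481 + 48 = 3896, q_2 = 8·10 + 1 = 81 → 3896/81
APPEND 1: p_3 = 1·3896 + 481 = 4377, q_3 = 1·81 + 10 = 91 → 4377/91
APPEND 7: p_4 = 7·4377 + 3896 = 34535, q_4 = 7·91 + 81 = 718 → 34535/718
APPEND 48: p_5 = 48·34535 + 4377 = 1662057, q_5 = 48·718 + 91 = 34555 → 1662057/34555
APPEND 17: p_6 = 17·1662057 + 34535 = 28289504, q_6 = 17·34555 + 718 = 588153 → 28289504/588153
APPEND 31: p_7 = 31·28289504 + 1662057 = 878636681, q_7 = 31·588153 + 34555 = 18267298 → 878636681/18267298
APPEND 23: p_8 = 23·878636681 + 28289504 = 20236933167, q_8 = 23·18267298 + 588153 = 420736007 → 20236933167/420736007
APPEND 35: p_9 = 35·20236933167 + 878636681 = 709171297526, q_9 = 35·420736007 + 18267298 = 14744027543 → 709171297526/14744027543
APPEND 4: p_10 = 4·709171297526 + 20236933167 = 2856922123271, q_10 = 4·14744027543 + 420736007 = 59396846179 → 2856922123271/59396846179
APPEND 15: p_11 = 15·2856922123271 + 709171297526 = 43563003146591, q_11 = 15·59396846179 + 14744027543 = 905696720228 → 43563003146591/905696720228
APPEND 2: p_12 = 2·43563003146591 + 2856922123271 = 89982928416453, q_12 = 2·905696720228 + 59396846179 = 1870790286635 → 89982928416453/1870790286635
APPEND 47: p_13 = 47·89982928416453 + 43563003146591 = 4272760638719882, q_13 = 47·1870790286635 + 905696720228 = 88832840192073 → 4272760638719882/88832840192073
APPEND 17: p_14 = 17·4272760638719882 + 89982928416453 = 72726913786654447, q_14 = 17·88832840192073 + 1870790286635 = 1512029073551876 → 72726913786654447/1512029073551876
APPEND 23: p_15 = 23·72726913786654447 + 4272760638719882 = 1676991777731772163, q_15 = 23·1512029073551876 + 88832840192073 = 34865501531885221 → 1676991777731772163/34865501531885221
APPEND 27: p_16 = 27·1676991777731772163 + 72726913786654447 = 45351504912544502848, q_16 = 27·34865501531885221 + 1512029073551876 = 942880570434452843 → 45351504912544502848/942880570434452843
APPEND 16: p_17 = 16·45351504912544502848 + 1676991777731772163 = 727301070378443817731, q_17 = 16·942880570434452843 + 34865501531885221 = 15120954628483130709 → 727301070378443817731/15120954628483130709
APPEND 44: p_18 = 44·727301070378443817731 + 45351504912544502848 = 32046598601564072483012, q_18 = 44·15120954628483130709 + 942880570434452843 = 666264884223692204039 → 32046598601564072483012/666264884223692204039

3896/81
4377/91
1662057/34555
28289504/588153
878636681/18267298
20236933167/420736007
709171297526/14744027543
4272760638719882/88832840192073
45351504912544502848/942880570434452843
727301070378443817731/15120954628483130709
32046598601564072483012/666264884223692204039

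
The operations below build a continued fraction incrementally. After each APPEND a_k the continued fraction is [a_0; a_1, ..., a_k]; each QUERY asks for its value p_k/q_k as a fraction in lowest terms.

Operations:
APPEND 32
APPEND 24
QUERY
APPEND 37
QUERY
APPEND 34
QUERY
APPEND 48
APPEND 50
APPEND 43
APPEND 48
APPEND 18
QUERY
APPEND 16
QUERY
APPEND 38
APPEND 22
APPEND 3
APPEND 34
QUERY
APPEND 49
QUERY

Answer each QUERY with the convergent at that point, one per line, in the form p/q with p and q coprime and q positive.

769/24
28485/889
969259/30250
86695022324422/2705700360085
1391931181930853/43441348755532
121997552763841600659/3807471450983512096
5981433926577475912862/186677014378094069467

APPEND 32: p_0 = 32·1 + 0 = 32, q_0 = 32·0 + 1 = 1 → 32/1
APPEND 24: p_1 = 24·32 + 1 = 769, q_1 = 24·1 + 0 = 24 → 769/24
APPEND 37: p_2 = 37·769 + 32 = 28485, q_2 = 37·24 + 1 = 889 → 28485/889
APPEND 34: p_3 = 34·28485 + 769 = 969259, q_3 = 34·889 + 24 = 30250 → 969259/30250
APPEND 48: p_4 = 48·969259 + 28485 = 46552917, q_4 = 48·30250 + 889 = 1452889 → 46552917/1452889
APPEND 50: p_5 = 50·46552917 + 969259 = 2328615109, q_5 = 50·1452889 + 30250 = 72674700 → 2328615109/72674700
APPEND 43: p_6 = 43·2328615109 + 46552917 = 100177002604, q_6 = 43·72674700 + 1452889 = 3126464989 → 100177002604/3126464989
APPEND 48: p_7 = 48·100177002604 + 2328615109 = 4810824740101, q_7 = 48·3126464989 + 72674700 = 150142994172 → 4810824740101/150142994172
APPEND 18: p_8 = 18·4810824740101 + 100177002604 = 86695022324422, q_8 = 18·150142994172 + 3126464989 = 2705700360085 → 86695022324422/2705700360085
APPEND 16: p_9 = 16·86695022324422 + 4810824740101 = 1391931181930853, q_9 = 16·2705700360085 + 150142994172 = 43441348755532 → 1391931181930853/43441348755532
APPEND 38: p_10 = 38·1391931181930853 + 86695022324422 = 52980079935696836, q_10 = 38·43441348755532 + 2705700360085 = 1653476953070301 → 52980079935696836/1653476953070301
APPEND 22: p_11 = 22·52980079935696836 + 1391931181930853 = 1166953689767261245, q_11 = 22·1653476953070301 + 43441348755532 = 36419934316302154 → 1166953689767261245/36419934316302154
APPEND 3: p_12 = 3·1166953689767261245 + 52980079935696836 = 3553841149237480571, q_12 = 3·36419934316302154 + 1653476953070301 = 110913279901976763 → 3553841149237480571/110913279901976763
APPEND 34: p_13 = 34·3553841149237480571 + 1166953689767261245 = 121997552763841600659, q_13 = 34·110913279901976763 + 36419934316302154 = 3807471450983512096 → 121997552763841600659/3807471450983512096
APPEND 49: p_14 = 49·121997552763841600659 + 3553841149237480571 = 5981433926577475912862, q_14 = 49·3807471450983512096 + 110913279901976763 = 186677014378094069467 → 5981433926577475912862/186677014378094069467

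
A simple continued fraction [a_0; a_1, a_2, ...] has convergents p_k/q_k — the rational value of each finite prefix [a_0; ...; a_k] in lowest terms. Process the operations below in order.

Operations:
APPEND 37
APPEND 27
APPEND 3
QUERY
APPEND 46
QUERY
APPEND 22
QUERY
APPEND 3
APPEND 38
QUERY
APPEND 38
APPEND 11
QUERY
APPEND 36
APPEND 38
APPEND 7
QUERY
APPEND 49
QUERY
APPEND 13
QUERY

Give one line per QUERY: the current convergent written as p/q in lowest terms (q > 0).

APPEND 37: p_0 = 37·1 + 0 = 37, q_0 = 37·0 + 1 = 1 → 37/1
APPEND 27: p_1 = 27·37 + 1 = 1000, q_1 = 27·1 + 0 = 27 → 1000/27
APPEND 3: p_2 = 3·1000 + 37 = 3037, q_2 = 3·27 + 1 = 82 → 3037/82
APPEND 46: p_3 = 46·3037 + 1000 = 140702, q_3 = 46·82 + 27 = 3799 → 140702/3799
APPEND 22: p_4 = 22·140702 + 3037 = 3098481, q_4 = 22·3799 + 82 = 83660 → 3098481/83660
APPEND 3: p_5 = 3·3098481 + 140702 = 9436145, q_5 = 3·83660 + 3799 = 254779 → 9436145/254779
APPEND 38: p_6 = 38·9436145 + 3098481 = 361671991, q_6 = 38·254779 + 83660 = 9765262 → 361671991/9765262
APPEND 38: p_7 = 38·361671991 + 9436145 = 13752971803, q_7 = 38·9765262 + 254779 = 371334735 → 13752971803/371334735
APPEND 11: p_8 = 11·13752971803 + 361671991 = 151644361824, q_8 = 11·371334735 + 9765262 = 4094447347 → 151644361824/4094447347
APPEND 36: p_9 = 36·151644361824 + 13752971803 = 5472949997467, q_9 = 36·4094447347 + 371334735 = 147771439227 → 5472949997467/147771439227
APPEND 38: p_10 = 38·5472949997467 + 151644361824 = 208123744265570, q_10 = 38·147771439227 + 4094447347 = 5619409137973 → 208123744265570/5619409137973
APPEND 7: p_11 = 7·208123744265570 + 5472949997467 = 1462339159856457, q_11 = 7·5619409137973 + 147771439227 = 39483635405038 → 1462339159856457/39483635405038
APPEND 49: p_12 = 49·1462339159856457 + 208123744265570 = 71862742577231963, q_12 = 49·39483635405038 + 5619409137973 = 1940317543984835 → 71862742577231963/1940317543984835
APPEND 13: p_13 = 13·71862742577231963 + 1462339159856457 = 935677992663871976, q_13 = 13·1940317543984835 + 39483635405038 = 25263611707207893 → 935677992663871976/25263611707207893

3037/82
140702/3799
3098481/83660
361671991/9765262
151644361824/4094447347
1462339159856457/39483635405038
71862742577231963/1940317543984835
935677992663871976/25263611707207893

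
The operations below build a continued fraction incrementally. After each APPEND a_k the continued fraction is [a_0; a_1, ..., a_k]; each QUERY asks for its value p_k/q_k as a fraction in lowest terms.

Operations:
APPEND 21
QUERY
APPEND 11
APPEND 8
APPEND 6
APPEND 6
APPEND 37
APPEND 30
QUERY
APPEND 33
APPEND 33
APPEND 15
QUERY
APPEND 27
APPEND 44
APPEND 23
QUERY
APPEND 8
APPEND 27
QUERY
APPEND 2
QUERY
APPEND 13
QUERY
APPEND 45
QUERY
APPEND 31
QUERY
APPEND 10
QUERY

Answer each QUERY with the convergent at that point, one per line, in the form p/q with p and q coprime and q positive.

APPEND 21: p_0 = 21·1 + 0 = 21, q_0 = 21·0 + 1 = 1 → 21/1
APPEND 11: p_1 = 11·21 + 1 = 232, q_1 = 11·1 + 0 = 11 → 232/11
APPEND 8: p_2 = 8·232 + 21 = 1877, q_2 = 8·11 + 1 = 89 → 1877/89
APPEND 6: p_3 = 6·1877 + 232 = 11494, q_3 = 6·89 + 11 = 545 → 11494/545
APPEND 6: p_4 = 6·11494 + 1877 = 70841, q_4 = 6·545 + 89 = 3359 → 70841/3359
APPEND 37: p_5 = 37·70841 + 11494 = 2632611, q_5 = 37·3359 + 545 = 124828 → 2632611/124828
APPEND 30: p_6 = 30·2632611 + 70841 = 79049171, q_6 = 30·124828 + 3359 = 3748199 → 79049171/3748199
APPEND 33: p_7 = 33·79049171 + 2632611 = 2611255254, q_7 = 33·3748199 + 124828 = 123815395 → 2611255254/123815395
APPEND 33: p_8 = 33·2611255254 + 79049171 = 86250472553, q_8 = 33·123815395 + 3748199 = 4089656234 → 86250472553/4089656234
APPEND 15: p_9 = 15·86250472553 + 2611255254 = 1296368343549, q_9 = 15·4089656234 + 123815395 = 61468658905 → 1296368343549/61468658905
APPEND 27: p_10 = 27·1296368343549 + 86250472553 = 35088195748376, q_10 = 27·61468658905 + 4089656234 = 1663743446669 → 35088195748376/1663743446669
APPEND 44: p_11 = 44·35088195748376 + 1296368343549 = 1545176981272093, q_11 = 44·1663743446669 + 61468658905 = 73266180312341 → 1545176981272093/73266180312341
APPEND 23: p_12 = 23·1545176981272093 + 35088195748376 = 35574158765006515, q_12 = 23·73266180312341 + 1663743446669 = 1686785890630512 → 35574158765006515/1686785890630512
APPEND 8: p_13 = 8·35574158765006515 + 1545176981272093 = 286138447101324213, q_13 = 8·1686785890630512 + 73266180312341 = 13567553305356437 → 286138447101324213/13567553305356437
APPEND 27: p_14 = 27·286138447101324213 + 35574158765006515 = 7761312230500760266, q_14 = 27·13567553305356437 + 1686785890630512 = 368010725135254311 → 7761312230500760266/368010725135254311
APPEND 2: p_15 = 2·7761312230500760266 + 286138447101324213 = 15808762908102844745, q_15 = 2·368010725135254311 + 13567553305356437 = 749589003575865059 → 15808762908102844745/749589003575865059
APPEND 13: p_16 = 13·15808762908102844745 + 7761312230500760266 = 213275230035837741951, q_16 = 13·749589003575865059 + 368010725135254311 = 10112667771621500078 → 213275230035837741951/10112667771621500078
APPEND 45: p_17 = 45·213275230035837741951 + 15808762908102844745 = 9613194114520801232540, q_17 = 45·10112667771621500078 + 749589003575865059 = 455819638726543368569 → 9613194114520801232540/455819638726543368569
APPEND 31: p_18 = 31·9613194114520801232540 + 213275230035837741951 = 298222292780180675950691, q_18 = 31·455819638726543368569 + 10112667771621500078 = 14140521468294465925717 → 298222292780180675950691/14140521468294465925717
APPEND 10: p_19 = 10·298222292780180675950691 + 9613194114520801232540 = 2991836121916327560739450, q_19 = 10·14140521468294465925717 + 455819638726543368569 = 141861034321671202625739 → 2991836121916327560739450/141861034321671202625739

21/1
79049171/3748199
1296368343549/61468658905
35574158765006515/1686785890630512
7761312230500760266/368010725135254311
15808762908102844745/749589003575865059
213275230035837741951/10112667771621500078
9613194114520801232540/455819638726543368569
298222292780180675950691/14140521468294465925717
2991836121916327560739450/141861034321671202625739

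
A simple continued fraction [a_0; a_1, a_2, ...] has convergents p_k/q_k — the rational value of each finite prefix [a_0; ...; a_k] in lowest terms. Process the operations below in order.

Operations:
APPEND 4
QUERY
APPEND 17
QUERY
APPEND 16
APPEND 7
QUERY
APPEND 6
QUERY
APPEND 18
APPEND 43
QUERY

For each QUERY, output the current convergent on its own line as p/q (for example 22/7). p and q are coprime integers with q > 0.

APPEND 4: p_0 = 4·1 + 0 = 4, q_0 = 4·0 + 1 = 1 → 4/1
APPEND 17: p_1 = 17·4 + 1 = 69, q_1 = 17·1 + 0 = 17 → 69/17
APPEND 16: p_2 = 16·69 + 4 = 1108, q_2 = 16·17 + 1 = 273 → 1108/273
APPEND 7: p_3 = 7·1108 + 69 = 7825, q_3 = 7·273 + 17 = 1928 → 7825/1928
APPEND 6: p_4 = 6·7825 + 1108 = 48058, q_4 = 6·1928 + 273 = 11841 → 48058/11841
APPEND 18: p_5 = 18·48058 + 7825 = 872869, q_5 = 18·11841 + 1928 = 215066 → 872869/215066
APPEND 43: p_6 = 43·872869 + 48058 = 37581425, q_6 = 43·215066 + 11841 = 9259679 → 37581425/9259679

4/1
69/17
7825/1928
48058/11841
37581425/9259679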